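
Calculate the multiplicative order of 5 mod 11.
Powers of 5 mod 11: 5^1≡5, 5^2≡3, 5^3≡4, 5^4≡9, 5^5≡1. ord_11(5) = 5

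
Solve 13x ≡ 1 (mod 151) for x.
Since 151 is prime, by Fermat 13^(-1) ≡ 13^{149} ≡ 93 (mod 151). Verify: 13 × 93 = 1209 ≡ 1 (mod 151)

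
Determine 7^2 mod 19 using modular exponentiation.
7^{2} = 49 ≡ 11 mod 19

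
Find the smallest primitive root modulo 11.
g = 2. For each prime q|10: 2^{5}≡10, 2^{2}≡4, none ≡ 1, so ord_11(2) = 10 and 2 is a primitive root.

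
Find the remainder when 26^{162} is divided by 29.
By Fermat: 26^{28} ≡ 1 (mod 29). 162 = 5×28 + 22. So 26^{162} ≡ 26^{22} ≡ 22 (mod 29)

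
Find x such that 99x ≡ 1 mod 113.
Since 113 is prime, by Fermat 99^(-1) ≡ 99^{111} ≡ 8 mod 113. Verify: 99 × 8 = 792 ≡ 1 mod 113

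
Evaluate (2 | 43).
(2/43) = 2^{21} mod 43 = -1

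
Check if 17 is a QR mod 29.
By Euler's criterion: 17^{14} ≡ 28 mod 29. Since this equals -1 (≡ 28), 17 is not a QR.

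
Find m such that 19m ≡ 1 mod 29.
Since 29 is prime, by Fermat 19^(-1) ≡ 19^{27} ≡ 26 mod 29. Verify: 19 × 26 = 494 ≡ 1 mod 29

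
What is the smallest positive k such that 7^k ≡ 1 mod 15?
Powers of 7 mod 15: 7^1≡7, 7^2≡4, 7^3≡13, 7^4≡1. So the order of 7 is 4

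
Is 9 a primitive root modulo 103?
9^{17} ≡ 1 mod 103 and 17 < 102, so ord_103(9) = 17 ≠ 102 and 9 is not a primitive root.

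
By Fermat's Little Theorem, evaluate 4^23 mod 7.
By Fermat: 4^{6} ≡ 1 mod 7. 23 = 3×6 + 5. So 4^{23} ≡ 4^{5} ≡ 2 mod 7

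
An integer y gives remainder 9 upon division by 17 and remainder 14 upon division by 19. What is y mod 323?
M = 17 × 19 = 323. M₁ = 19, y₁ ≡ 9 mod 17. M₂ = 17, y₂ ≡ 9 mod 19. y = 9×19×9 + 14×17×9 ≡ 128 mod 323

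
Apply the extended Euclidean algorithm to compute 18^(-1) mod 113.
Extended GCD: 18(44) + 113(-7) = 1. So 18^(-1) ≡ 44 (mod 113). Verify: 18 × 44 = 792 ≡ 1 (mod 113)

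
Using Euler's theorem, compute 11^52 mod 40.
By Euler: 11^{16} ≡ 1 (mod 40) since gcd(11, 40) = 1. 52 = 3×16 + 4. So 11^{52} ≡ 11^{4} ≡ 1 (mod 40)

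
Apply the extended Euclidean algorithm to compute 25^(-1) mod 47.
Extended GCD: 25(-15) + 47(8) = 1. So 25^(-1) ≡ -15 ≡ 32 (mod 47). Verify: 25 × 32 = 800 ≡ 1 (mod 47)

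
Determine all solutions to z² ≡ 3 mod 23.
The square roots of 3 mod 23 are 16 and 7. Verify: 16² = 256 ≡ 3 mod 23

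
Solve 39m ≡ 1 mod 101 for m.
Since 101 is prime, by Fermat 39^(-1) ≡ 39^{99} ≡ 57 mod 101. Verify: 39 × 57 = 2223 ≡ 1 mod 101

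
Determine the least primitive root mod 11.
g = 2. For each prime q|10: 2^{5}≡10, 2^{2}≡4, none ≡ 1, so ord_11(2) = 10 and 2 is a primitive root.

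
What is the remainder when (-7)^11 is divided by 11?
Using Fermat: (-7)^{10} ≡ 1 (mod 11). 11 ≡ 1 (mod 10). So (-7)^{11} ≡ (-7)^{1} ≡ 4 (mod 11)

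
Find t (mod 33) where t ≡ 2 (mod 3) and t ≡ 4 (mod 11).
M = 3 × 11 = 33. M₁ = 11, y₁ ≡ 2 (mod 3). M₂ = 3, y₂ ≡ 4 (mod 11). t = 2×11×2 + 4×3×4 ≡ 26 (mod 33)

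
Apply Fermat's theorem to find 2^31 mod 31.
By Fermat: 2^{30} ≡ 1 mod 31. So 2^{31} = 2^{30} · 2^{1} ≡ 2^{1} ≡ 2 mod 31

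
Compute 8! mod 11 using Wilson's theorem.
(10)! = (8)! × (9) × (10) ≡ -1 mod 11. So (8)! ≡ -1 × [(10)(9)]^(-1) ≡ 5 mod 11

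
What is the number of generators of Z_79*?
There are φ(79-1) = φ(78) = 24 primitive roots modulo 79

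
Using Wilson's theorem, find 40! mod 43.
(42)! = (40)! × (41) × (42) ≡ -1 mod 43. So (40)! ≡ -1 × [(42)(41)]^(-1) ≡ 21 mod 43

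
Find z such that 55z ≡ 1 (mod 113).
Since 113 is prime, by Fermat 55^(-1) ≡ 55^{111} ≡ 37 (mod 113). Verify: 55 × 37 = 2035 ≡ 1 (mod 113)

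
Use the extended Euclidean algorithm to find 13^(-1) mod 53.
Extended GCD: 13(-4) + 53(1) = 1. So 13^(-1) ≡ -4 ≡ 49 (mod 53). Verify: 13 × 49 = 637 ≡ 1 (mod 53)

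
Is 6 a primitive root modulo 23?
6^{11} ≡ 1 mod 23 and 11 < 22, so ord_23(6) = 11 ≠ 22 and 6 is not a primitive root.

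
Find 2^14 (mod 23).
By repeated squaring (mod 23): 2^{1}≡2, 2^{2}≡4, 2^{4}≡16, 2^{8}≡3. Then 2^{14} = 2^{8+4+2} ≡ 3 × 16 × 4 ≡ 8 (mod 23)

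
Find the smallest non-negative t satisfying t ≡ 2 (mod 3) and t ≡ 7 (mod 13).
M = 3 × 13 = 39. M₁ = 13, y₁ ≡ 1 (mod 3). M₂ = 3, y₂ ≡ 9 (mod 13). t = 2×13×1 + 7×3×9 ≡ 20 (mod 39)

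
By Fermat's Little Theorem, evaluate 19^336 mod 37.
By Fermat: 19^{36} ≡ 1 (mod 37). 336 ≡ 12 (mod 36). So 19^{336} ≡ 19^{12} ≡ 10 (mod 37)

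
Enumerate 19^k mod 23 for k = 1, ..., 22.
19^1, 19^2, ..., 19^{22} mod 23: [19, 16, 5, 3, 11, 2, 15, 9, 10, 6, 22, 4, 7, 18, 20, 12, 21, 8, 14, 13, 17, 1]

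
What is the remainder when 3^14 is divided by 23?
By repeated squaring (mod 23): 3^{1}≡3, 3^{2}≡9, 3^{4}≡12, 3^{8}≡6. Then 3^{14} = 3^{8+4+2} ≡ 6 × 12 × 9 ≡ 4 (mod 23)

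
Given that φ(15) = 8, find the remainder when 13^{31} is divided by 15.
By Euler: 13^{8} ≡ 1 mod 15 since gcd(13, 15) = 1. 31 = 3×8 + 7. So 13^{31} ≡ 13^{7} ≡ 7 mod 15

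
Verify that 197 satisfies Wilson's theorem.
(196)! mod 197 = 196. Since this equals -1 mod 197, Wilson confirms 197 is prime.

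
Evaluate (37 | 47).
(37/47) = 37^{23} mod 47 = 1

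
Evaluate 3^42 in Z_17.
Using Fermat: 3^{16} ≡ 1 mod 17. 42 ≡ 10 mod 16. So 3^{42} ≡ 3^{10} ≡ 8 mod 17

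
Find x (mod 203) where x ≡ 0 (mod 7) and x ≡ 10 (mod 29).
M = 7 × 29 = 203. M₁ = 29, y₁ ≡ 1 (mod 7). M₂ = 7, y₂ ≡ 25 (mod 29). x = 0×29×1 + 10×7×25 ≡ 126 (mod 203)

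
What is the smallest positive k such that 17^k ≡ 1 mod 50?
Powers of 17 mod 50: 17^1≡17, 17^2≡39, 17^3≡13, 17^4≡21, 17^5≡7, 17^6≡19, 17^7≡23, 17^8≡41, 17^9≡47, 17^10≡49, 17^11≡33, 17^12≡11, 17^13≡37, 17^14≡29, 17^15≡43, 17^16≡31, 17^17≡27, 17^18≡9, 17^19≡3, 17^20≡1. ord_50(17) = 20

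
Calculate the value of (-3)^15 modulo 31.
By repeated squaring (mod 31): (-3)^{1}≡28, (-3)^{2}≡9, (-3)^{4}≡19, (-3)^{8}≡20. Then (-3)^{15} = (-3)^{8+4+2+1} ≡ 20 × 19 × 9 × 28 ≡ 1 (mod 31)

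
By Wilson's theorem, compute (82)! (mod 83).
By Wilson's theorem, (82)! ≡ -1 ≡ 82 (mod 83)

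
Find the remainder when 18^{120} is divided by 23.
By Fermat: 18^{22} ≡ 1 (mod 23). 120 = 5×22 + 10. So 18^{120} ≡ 18^{10} ≡ 9 (mod 23)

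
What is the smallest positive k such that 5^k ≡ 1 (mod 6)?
Powers of 5 mod 6: 5^1≡5, 5^2≡1. ord_6(5) = 2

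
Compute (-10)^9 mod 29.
By repeated squaring (mod 29): (-10)^{1}≡19, (-10)^{2}≡13, (-10)^{4}≡24, (-10)^{8}≡25. Then (-10)^{9} = (-10)^{8+1} ≡ 25 × 19 ≡ 11 (mod 29)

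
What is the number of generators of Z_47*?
Number of primitive roots mod 47 = φ(p-1) = φ(46) = 22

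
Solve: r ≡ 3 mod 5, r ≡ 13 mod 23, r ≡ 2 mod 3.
M = 5 × 23 × 3 = 345. M₁ = 69, y₁ ≡ 4 mod 5. M₂ = 15, y₂ ≡ 20 mod 23. M₃ = 115, y₃ ≡ 1 mod 3. r = 3×69×4 + 13×15×20 + 2×115×1 ≡ 128 mod 345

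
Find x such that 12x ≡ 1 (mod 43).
Since 43 is prime, by Fermat 12^(-1) ≡ 12^{41} ≡ 18 (mod 43). Verify: 12 × 18 = 216 ≡ 1 (mod 43)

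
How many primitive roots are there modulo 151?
Number of primitive roots mod 151 = φ(p-1) = φ(150) = 40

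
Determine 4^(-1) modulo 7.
Since 7 is prime, by Fermat 4^(-1) ≡ 4^{5} ≡ 2 (mod 7). Verify: 4 × 2 = 8 ≡ 1 (mod 7)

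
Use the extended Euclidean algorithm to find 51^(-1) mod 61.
Extended GCD: 51(6) + 61(-5) = 1. So 51^(-1) ≡ 6 (mod 61). Verify: 51 × 6 = 306 ≡ 1 (mod 61)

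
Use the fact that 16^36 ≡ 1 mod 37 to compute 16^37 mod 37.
By Fermat: 16^{36} ≡ 1 mod 37. So 16^{37} = 16^{36} · 16^{1} ≡ 16^{1} ≡ 16 mod 37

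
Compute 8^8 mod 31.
By repeated squaring (mod 31): 8^{1}≡8, 8^{2}≡2, 8^{4}≡4, 8^{8}≡16. So 8^{8} ≡ 16 (mod 31)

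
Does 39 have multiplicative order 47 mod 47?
Powers of 39 mod 47: 39^1≡39, 39^2≡17, 39^3≡5, 39^4≡7, 39^5≡38, 39^6≡25, 39^7≡35, 39^8≡2, 39^9≡31, 39^10≡34, 39^11≡10, 39^12≡14, 39^13≡29, 39^14≡3, 39^15≡23, 39^16≡4, 39^17≡15, 39^18≡21, 39^19≡20, 39^20≡28, 39^21≡11, 39^22≡6, 39^23≡46, 39^24≡8, 39^25≡30, 39^26≡42, 39^27≡40, 39^28≡9, 39^29≡22, 39^30≡12, 39^31≡45, 39^32≡16, 39^33≡13, 39^34≡37, 39^35≡33, 39^36≡18, 39^37≡44, 39^38≡24, 39^39≡43, 39^40≡32, 39^41≡26, 39^42≡27, 39^43≡19, 39^44≡36, 39^45≡41, 39^46≡1. Already 39^46≡1, so the order is 46 < 47. No, the actual order is 46.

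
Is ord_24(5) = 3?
Powers of 5 mod 24: 5^1≡5, 5^2≡1. Already 5^2≡1, so the order is 2 < 3. No, the actual order is 2.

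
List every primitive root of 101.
There are φ(100) = 40 primitive roots mod 101: {2, 3, 7, 8, 11, 12, 15, 18, 26, 27, 28, 29, 34, 35, 38, 40, 42, 46, 48, 50, 51, 53, 55, 59, 61, 63, 66, 67, 72, 73, 74, 75, 83, 86, 89, 90, 93, 94, 98, 99}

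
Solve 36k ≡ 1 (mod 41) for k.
Since 41 is prime, by Fermat 36^(-1) ≡ 36^{39} ≡ 8 (mod 41). Verify: 36 × 8 = 288 ≡ 1 (mod 41)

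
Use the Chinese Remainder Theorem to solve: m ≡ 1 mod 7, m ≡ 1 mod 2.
M = 7 × 2 = 14. M₁ = 2, y₁ ≡ 4 mod 7. M₂ = 7, y₂ ≡ 1 mod 2. m = 1×2×4 + 1×7×1 ≡ 1 mod 14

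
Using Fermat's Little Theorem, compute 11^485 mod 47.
By Fermat: 11^{46} ≡ 1 (mod 47). 485 ≡ 25 (mod 46). So 11^{485} ≡ 11^{25} ≡ 20 (mod 47)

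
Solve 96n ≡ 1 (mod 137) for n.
Since 137 is prime, by Fermat 96^(-1) ≡ 96^{135} ≡ 10 (mod 137). Verify: 96 × 10 = 960 ≡ 1 (mod 137)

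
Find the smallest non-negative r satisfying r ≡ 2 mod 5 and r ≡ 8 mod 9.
M = 5 × 9 = 45. M₁ = 9, y₁ ≡ 4 mod 5. M₂ = 5, y₂ ≡ 2 mod 9. r = 2×9×4 + 8×5×2 ≡ 17 mod 45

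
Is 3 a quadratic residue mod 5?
By Euler's criterion: 3^{2} ≡ 4 mod 5. Since this equals -1 (≡ 4), 3 is not a QR.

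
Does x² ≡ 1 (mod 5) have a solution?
By Euler's criterion: 1^{2} ≡ 1 (mod 5). Since this equals 1, 1 is a QR.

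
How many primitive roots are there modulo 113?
There are φ(113-1) = φ(112) = 48 primitive roots modulo 113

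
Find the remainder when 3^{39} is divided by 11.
By Fermat: 3^{10} ≡ 1 mod 11. 39 = 3×10 + 9. So 3^{39} ≡ 3^{9} ≡ 4 mod 11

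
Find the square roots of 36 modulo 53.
The square roots of 36 mod 53 are 47 and 6. Verify: 47² = 2209 ≡ 36 (mod 53)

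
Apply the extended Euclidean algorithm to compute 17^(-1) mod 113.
Extended GCD: 17(20) + 113(-3) = 1. So 17^(-1) ≡ 20 mod 113. Verify: 17 × 20 = 340 ≡ 1 mod 113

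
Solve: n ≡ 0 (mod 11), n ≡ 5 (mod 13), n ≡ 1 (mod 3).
M = 11 × 13 × 3 = 429. M₁ = 39, y₁ ≡ 2 (mod 11). M₂ = 33, y₂ ≡ 2 (mod 13). M₃ = 143, y₃ ≡ 2 (mod 3). n = 0×39×2 + 5×33×2 + 1×143×2 ≡ 187 (mod 429)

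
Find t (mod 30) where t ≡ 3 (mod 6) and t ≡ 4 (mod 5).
M = 6 × 5 = 30. M₁ = 5, y₁ ≡ 5 (mod 6). M₂ = 6, y₂ ≡ 1 (mod 5). t = 3×5×5 + 4×6×1 ≡ 9 (mod 30)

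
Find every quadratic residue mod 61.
QRs mod 61: {1, 3, 4, 5, 9, 12, 13, 14, 15, 16, 19, 20, 22, 25, 27, 34, 36, 39, 41, 42, 45, 46, 47, 48, 49, 52, 56, 57, 58, 60}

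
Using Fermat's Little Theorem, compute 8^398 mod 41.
By Fermat: 8^{40} ≡ 1 (mod 41). 398 ≡ 38 (mod 40). So 8^{398} ≡ 8^{38} ≡ 25 (mod 41)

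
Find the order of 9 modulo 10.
Powers of 9 mod 10: 9^1≡9, 9^2≡1. Order = 2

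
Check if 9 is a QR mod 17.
By Euler's criterion: 9^{8} ≡ 1 (mod 17). Since this equals 1, 9 is a QR.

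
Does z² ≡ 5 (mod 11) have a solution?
By Euler's criterion: 5^{5} ≡ 1 (mod 11). Since this equals 1, 5 is a QR.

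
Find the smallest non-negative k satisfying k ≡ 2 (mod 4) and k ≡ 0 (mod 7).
M = 4 × 7 = 28. M₁ = 7, y₁ ≡ 3 (mod 4). M₂ = 4, y₂ ≡ 2 (mod 7). k = 2×7×3 + 0×4×2 ≡ 14 (mod 28)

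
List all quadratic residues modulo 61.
Quadratic residues modulo 61: {1, 3, 4, 5, 9, 12, 13, 14, 15, 16, 19, 20, 22, 25, 27, 34, 36, 39, 41, 42, 45, 46, 47, 48, 49, 52, 56, 57, 58, 60}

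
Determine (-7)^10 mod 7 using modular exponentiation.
By repeated squaring (mod 7): (-7)^{1}≡0, (-7)^{2}≡0, (-7)^{4}≡0, (-7)^{8}≡0. Then (-7)^{10} = (-7)^{8+2} ≡ 0 × 0 ≡ 0 (mod 7)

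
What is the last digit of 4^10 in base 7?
Using Fermat: 4^{6} ≡ 1 (mod 7). 10 ≡ 4 (mod 6). So 4^{10} ≡ 4^{4} ≡ 4 (mod 7)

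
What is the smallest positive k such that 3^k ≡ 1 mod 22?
Powers of 3 mod 22: 3^1≡3, 3^2≡9, 3^3≡5, 3^4≡15, 3^5≡1. ord_22(3) = 5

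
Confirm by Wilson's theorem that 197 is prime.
(196)! mod 197 = 196. Since this equals -1 (mod 197), Wilson confirms 197 is prime.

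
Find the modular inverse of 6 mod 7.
Since 7 is prime, by Fermat 6^(-1) ≡ 6^{5} ≡ 6 (mod 7). Verify: 6 × 6 = 36 ≡ 1 (mod 7)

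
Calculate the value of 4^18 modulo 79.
By repeated squaring mod 79: 4^{1}≡4, 4^{2}≡16, 4^{4}≡19, 4^{8}≡45, 4^{16}≡50. Then 4^{18} = 4^{16+2} ≡ 50 × 16 ≡ 10 mod 79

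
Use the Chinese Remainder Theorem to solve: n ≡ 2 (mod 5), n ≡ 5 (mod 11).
M = 5 × 11 = 55. M₁ = 11, y₁ ≡ 1 (mod 5). M₂ = 5, y₂ ≡ 9 (mod 11). n = 2×11×1 + 5×5×9 ≡ 27 (mod 55)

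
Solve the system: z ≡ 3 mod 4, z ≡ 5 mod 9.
M = 4 × 9 = 36. M₁ = 9, y₁ ≡ 1 mod 4. M₂ = 4, y₂ ≡ 7 mod 9. z = 3×9×1 + 5×4×7 ≡ 23 mod 36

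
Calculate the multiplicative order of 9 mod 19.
Powers of 9 mod 19: 9^1≡9, 9^2≡5, 9^3≡7, 9^4≡6, 9^5≡16, 9^6≡11, 9^7≡4, 9^8≡17, 9^9≡1. Order = 9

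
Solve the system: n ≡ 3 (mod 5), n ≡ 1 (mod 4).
M = 5 × 4 = 20. M₁ = 4, y₁ ≡ 4 (mod 5). M₂ = 5, y₂ ≡ 1 (mod 4). n = 3×4×4 + 1×5×1 ≡ 13 (mod 20)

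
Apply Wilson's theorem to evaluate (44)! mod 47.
(46)! = (44)! × (45) × (46) ≡ -1 (mod 47). So (44)! ≡ -1 × [(46)(45)]^(-1) ≡ 23 (mod 47)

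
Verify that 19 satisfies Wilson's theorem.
(18)! mod 19 = 18. Since this equals -1 (mod 19), Wilson confirms 19 is prime.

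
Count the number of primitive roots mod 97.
There are φ(97-1) = φ(96) = 32 primitive roots modulo 97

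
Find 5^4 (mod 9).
5^{4} = 625 ≡ 4 (mod 9)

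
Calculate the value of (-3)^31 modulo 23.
Using Fermat: (-3)^{22} ≡ 1 (mod 23). 31 ≡ 9 (mod 22). So (-3)^{31} ≡ (-3)^{9} ≡ 5 (mod 23)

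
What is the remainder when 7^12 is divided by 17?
By repeated squaring mod 17: 7^{1}≡7, 7^{2}≡15, 7^{4}≡4, 7^{8}≡16. Then 7^{12} = 7^{8+4} ≡ 16 × 4 ≡ 13 mod 17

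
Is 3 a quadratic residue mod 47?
By Euler's criterion: 3^{23} ≡ 1 (mod 47). Since this equals 1, 3 is a QR.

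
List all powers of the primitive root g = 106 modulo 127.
106^1, 106^2, ..., 106^{126} mod 127: [106, 60, 10, 44, 92, 100, 59, 31, 111, 82, 56, 94, 58, 52, 51, 72, 12, 2, 85, 120, 20, 88, 57, 73, 118, 62, 95, 37, 112, 61, 116, 104, 102, 17, 24, 4, 43, 113, 40, 49, 114, 19, 109, 124, 63, 74, 97, 122, 105, 81, 77, 34, 48, 8, 86, 99, 80, 98, 101, 38, 91, 121, 126, 21, 67, 117, 83, 35, 27, 68, 96, 16, 45, 71, 33, 69, 75, 76, 55, 115, 125, 42, 7, 107, 39, 70, 54, 9, 65, 32, 90, 15, 66, 11, 23, 25, 110, 103, 123, 84, 14, 87, 78, 13, 108, 18, 3, 64, 53, 30, 5, 22, 46, 50, 93, 79, 119, 41, 28, 47, 29, 26, 89, 36, 6, 1]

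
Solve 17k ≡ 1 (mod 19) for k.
Since 19 is prime, by Fermat 17^(-1) ≡ 17^{17} ≡ 9 (mod 19). Verify: 17 × 9 = 153 ≡ 1 (mod 19)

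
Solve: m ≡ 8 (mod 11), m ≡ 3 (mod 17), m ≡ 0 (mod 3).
M = 11 × 17 × 3 = 561. M₁ = 51, y₁ ≡ 8 (mod 11). M₂ = 33, y₂ ≡ 16 (mod 17). M₃ = 187, y₃ ≡ 1 (mod 3). m = 8×51×8 + 3×33×16 + 0×187×1 ≡ 360 (mod 561)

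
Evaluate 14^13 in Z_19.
By repeated squaring (mod 19): 14^{1}≡14, 14^{2}≡6, 14^{4}≡17, 14^{8}≡4. Then 14^{13} = 14^{8+4+1} ≡ 4 × 17 × 14 ≡ 2 (mod 19)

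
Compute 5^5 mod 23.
By repeated squaring mod 23: 5^{1}≡5, 5^{2}≡2, 5^{4}≡4. Then 5^{5} = 5^{4+1} ≡ 4 × 5 ≡ 20 mod 23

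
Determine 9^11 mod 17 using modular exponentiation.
By repeated squaring (mod 17): 9^{1}≡9, 9^{2}≡13, 9^{4}≡16, 9^{8}≡1. Then 9^{11} = 9^{8+2+1} ≡ 1 × 13 × 9 ≡ 15 (mod 17)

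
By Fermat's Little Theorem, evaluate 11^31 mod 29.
By Fermat: 11^{28} ≡ 1 mod 29. So 11^{31} = 11^{28} · 11^{3} ≡ 11^{3} ≡ 26 mod 29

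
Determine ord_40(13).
Powers of 13 mod 40: 13^1≡13, 13^2≡9, 13^3≡37, 13^4≡1. ord_40(13) = 4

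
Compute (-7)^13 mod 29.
By repeated squaring mod 29: (-7)^{1}≡22, (-7)^{2}≡20, (-7)^{4}≡23, (-7)^{8}≡7. Then (-7)^{13} = (-7)^{8+4+1} ≡ 7 × 23 × 22 ≡ 4 mod 29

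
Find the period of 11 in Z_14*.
Powers of 11 mod 14: 11^1≡11, 11^2≡9, 11^3≡1. Order = 3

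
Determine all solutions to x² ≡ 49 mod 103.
The square roots of 49 mod 103 are 7 and 96. Verify: 7² = 49 ≡ 49 mod 103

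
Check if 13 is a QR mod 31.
By Euler's criterion: 13^{15} ≡ 30 mod 31. Since this equals -1 (≡ 30), 13 is not a QR.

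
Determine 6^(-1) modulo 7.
Since 7 is prime, by Fermat 6^(-1) ≡ 6^{5} ≡ 6 (mod 7). Verify: 6 × 6 = 36 ≡ 1 (mod 7)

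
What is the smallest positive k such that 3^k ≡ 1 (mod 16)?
Powers of 3 mod 16: 3^1≡3, 3^2≡9, 3^3≡11, 3^4≡1. ord_16(3) = 4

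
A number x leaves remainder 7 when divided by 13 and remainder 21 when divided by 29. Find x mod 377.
M = 13 × 29 = 377. M₁ = 29, y₁ ≡ 9 mod 13. M₂ = 13, y₂ ≡ 9 mod 29. x = 7×29×9 + 21×13×9 ≡ 137 mod 377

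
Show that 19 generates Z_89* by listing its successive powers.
19^1, 19^2, ..., 19^{88} mod 89: [19, 5, 6, 25, 30, 36, 61, 2, 38, 10, 12, 50, 60, 72, 33, 4, 76, 20, 24, 11, 31, 55, 66, 8, 63, 40, 48, 22, 62, 21, 43, 16, 37, 80, 7, 44, 35, 42, 86, 32, 74, 71, 14, 88, 70, 84, 83, 64, 59, 53, 28, 87, 51, 79, 77, 39, 29, 17, 56, 85, 13, 69, 65, 78, 58, 34, 23, 81, 26, 49, 41, 67, 27, 68, 46, 73, 52, 9, 82, 45, 54, 47, 3, 57, 15, 18, 75, 1]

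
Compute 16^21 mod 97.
By repeated squaring (mod 97): 16^{1}≡16, 16^{2}≡62, 16^{4}≡61, 16^{8}≡35, 16^{16}≡61. Then 16^{21} = 16^{16+4+1} ≡ 61 × 61 × 16 ≡ 75 (mod 97)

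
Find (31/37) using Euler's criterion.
(31/37) = 31^{18} mod 37 = -1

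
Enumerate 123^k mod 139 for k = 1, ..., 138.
123^1, 123^2, ..., 123^{138} mod 139: [123, 117, 74, 67, 40, 55, 93, 41, 39, 71, 115, 106, 111, 31, 60, 13, 70, 131, 128, 37, 103, 20, 97, 116, 90, 89, 105, 127, 53, 125, 85, 30, 76, 35, 135, 64, 88, 121, 10, 118, 58, 45, 114, 122, 133, 96, 132, 112, 15, 38, 87, 137, 32, 44, 130, 5, 59, 29, 92, 57, 61, 136, 48, 66, 56, 77, 19, 113, 138, 16, 22, 65, 72, 99, 84, 46, 98, 100, 68, 24, 33, 28, 108, 79, 126, 69, 8, 11, 102, 36, 119, 42, 23, 49, 50, 34, 12, 86, 14, 54, 109, 63, 104, 4, 75, 51, 18, 129, 21, 81, 94, 25, 17, 6, 43, 7, 27, 124, 101, 52, 2, 107, 95, 9, 134, 80, 110, 47, 82, 78, 3, 91, 73, 83, 62, 120, 26, 1]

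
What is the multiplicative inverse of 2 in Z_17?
Since 17 is prime, by Fermat 2^(-1) ≡ 2^{15} ≡ 9 mod 17. Verify: 2 × 9 = 18 ≡ 1 mod 17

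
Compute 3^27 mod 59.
By repeated squaring (mod 59): 3^{1}≡3, 3^{2}≡9, 3^{4}≡22, 3^{8}≡12, 3^{16}≡26. Then 3^{27} = 3^{16+8+2+1} ≡ 26 × 12 × 9 × 3 ≡ 46 (mod 59)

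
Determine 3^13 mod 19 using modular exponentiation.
By repeated squaring (mod 19): 3^{1}≡3, 3^{2}≡9, 3^{4}≡5, 3^{8}≡6. Then 3^{13} = 3^{8+4+1} ≡ 6 × 5 × 3 ≡ 14 (mod 19)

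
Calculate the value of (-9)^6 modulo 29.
By repeated squaring mod 29: (-9)^{1}≡20, (-9)^{2}≡23, (-9)^{4}≡7. Then (-9)^{6} = (-9)^{4+2} ≡ 7 × 23 ≡ 16 mod 29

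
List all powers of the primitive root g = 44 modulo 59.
44^1, 44^2, ..., 44^{58} mod 59: [44, 48, 47, 3, 14, 26, 23, 9, 42, 19, 10, 27, 8, 57, 30, 22, 24, 53, 31, 7, 13, 41, 34, 21, 39, 5, 43, 4, 58, 15, 11, 12, 56, 45, 33, 36, 50, 17, 40, 49, 32, 51, 2, 29, 37, 35, 6, 28, 52, 46, 18, 25, 38, 20, 54, 16, 55, 1]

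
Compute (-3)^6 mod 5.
Using Fermat: (-3)^{4} ≡ 1 mod 5. 6 ≡ 2 mod 4. So (-3)^{6} ≡ (-3)^{2} ≡ 4 mod 5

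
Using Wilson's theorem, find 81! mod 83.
(82)! = (81)! × (82) ≡ -1 mod 83. So (81)! ≡ -1 × (82)^(-1) ≡ (-1)×(-1) = 1 mod 83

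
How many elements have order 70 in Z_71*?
A prime p has φ(p-1) primitive roots; here φ(70) = 24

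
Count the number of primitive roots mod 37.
Number of primitive roots mod 37 = φ(p-1) = φ(36) = 12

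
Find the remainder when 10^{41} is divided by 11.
By Fermat: 10^{10} ≡ 1 (mod 11). 41 = 4×10 + 1. So 10^{41} ≡ 10^{1} ≡ 10 (mod 11)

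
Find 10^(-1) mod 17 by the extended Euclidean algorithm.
Extended GCD: 10(-5) + 17(3) = 1. So 10^(-1) ≡ -5 ≡ 12 mod 17. Verify: 10 × 12 = 120 ≡ 1 mod 17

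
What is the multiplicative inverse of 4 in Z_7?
Since 7 is prime, by Fermat 4^(-1) ≡ 4^{5} ≡ 2 mod 7. Verify: 4 × 2 = 8 ≡ 1 mod 7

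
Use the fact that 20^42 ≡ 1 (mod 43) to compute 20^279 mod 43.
By Fermat: 20^{42} ≡ 1 (mod 43). 279 ≡ 27 (mod 42). So 20^{279} ≡ 20^{27} ≡ 39 (mod 43)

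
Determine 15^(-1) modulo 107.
Since 107 is prime, by Fermat 15^(-1) ≡ 15^{105} ≡ 50 (mod 107). Verify: 15 × 50 = 750 ≡ 1 (mod 107)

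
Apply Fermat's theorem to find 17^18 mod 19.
By Fermat's Little Theorem, 17^{18} ≡ 1 mod 19 since 19 is prime and gcd(17, 19) = 1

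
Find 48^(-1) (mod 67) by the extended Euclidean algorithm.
Extended GCD: 48(7) + 67(-5) = 1. So 48^(-1) ≡ 7 (mod 67). Verify: 48 × 7 = 336 ≡ 1 (mod 67)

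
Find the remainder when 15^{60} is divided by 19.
By Fermat: 15^{18} ≡ 1 mod 19. 60 = 3×18 + 6. So 15^{60} ≡ 15^{6} ≡ 11 mod 19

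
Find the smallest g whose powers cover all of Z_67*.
g = 2. Powers: [2, 4, 8, 16, 32, 64, 61, 55, 43, 19, ...] generates all 66 non-zero residues.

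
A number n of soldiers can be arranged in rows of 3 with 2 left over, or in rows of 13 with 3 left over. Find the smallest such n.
M = 3 × 13 = 39. M₁ = 13, y₁ ≡ 1 (mod 3). M₂ = 3, y₂ ≡ 9 (mod 13). n = 2×13×1 + 3×3×9 ≡ 29 (mod 39)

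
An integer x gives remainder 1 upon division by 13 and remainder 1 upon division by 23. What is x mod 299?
M = 13 × 23 = 299. M₁ = 23, y₁ ≡ 4 mod 13. M₂ = 13, y₂ ≡ 16 mod 23. x = 1×23×4 + 1×13×16 ≡ 1 mod 299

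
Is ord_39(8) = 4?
Powers of 8 mod 39: 8^1≡8, 8^2≡25, 8^3≡5, 8^4≡1. First k with 8^k≡1 is k=4. Yes, ord_39(8) = 4.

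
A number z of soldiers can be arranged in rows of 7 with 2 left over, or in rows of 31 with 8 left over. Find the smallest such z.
M = 7 × 31 = 217. M₁ = 31, y₁ ≡ 5 (mod 7). M₂ = 7, y₂ ≡ 9 (mod 31). z = 2×31×5 + 8×7×9 ≡ 163 (mod 217)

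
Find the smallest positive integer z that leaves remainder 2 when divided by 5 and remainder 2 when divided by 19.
M = 5 × 19 = 95. M₁ = 19, y₁ ≡ 4 (mod 5). M₂ = 5, y₂ ≡ 4 (mod 19). z = 2×19×4 + 2×5×4 ≡ 2 (mod 95)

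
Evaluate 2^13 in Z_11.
Using Fermat: 2^{10} ≡ 1 (mod 11). 13 ≡ 3 (mod 10). So 2^{13} ≡ 2^{3} ≡ 8 (mod 11)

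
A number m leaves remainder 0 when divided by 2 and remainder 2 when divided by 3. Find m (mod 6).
M = 2 × 3 = 6. M₁ = 3, y₁ ≡ 1 (mod 2). M₂ = 2, y₂ ≡ 2 (mod 3). m = 0×3×1 + 2×2×2 ≡ 2 (mod 6)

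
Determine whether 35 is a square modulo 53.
By Euler's criterion: 35^{26} ≡ 52 mod 53. Since this equals -1 (≡ 52), 35 is not a QR.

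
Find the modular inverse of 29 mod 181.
Since 181 is prime, by Fermat 29^(-1) ≡ 29^{179} ≡ 25 mod 181. Verify: 29 × 25 = 725 ≡ 1 mod 181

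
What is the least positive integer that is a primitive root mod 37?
g = 2. For each prime q|36: 2^{18}≡36, 2^{12}≡26, none ≡ 1, so ord_37(2) = 36 and 2 is a primitive root.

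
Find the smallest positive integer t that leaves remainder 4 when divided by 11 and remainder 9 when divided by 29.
M = 11 × 29 = 319. M₁ = 29, y₁ ≡ 8 mod 11. M₂ = 11, y₂ ≡ 8 mod 29. t = 4×29×8 + 9×11×8 ≡ 125 mod 319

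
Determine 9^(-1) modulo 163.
Since 163 is prime, by Fermat 9^(-1) ≡ 9^{161} ≡ 145 mod 163. Verify: 9 × 145 = 1305 ≡ 1 mod 163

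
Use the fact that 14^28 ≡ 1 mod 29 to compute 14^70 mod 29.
By Fermat: 14^{28} ≡ 1 mod 29. 70 = 2×28 + 14. So 14^{70} ≡ 14^{14} ≡ 28 mod 29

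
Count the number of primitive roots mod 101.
A prime p has φ(p-1) primitive roots; here φ(100) = 40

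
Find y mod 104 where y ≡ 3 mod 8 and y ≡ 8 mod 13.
M = 8 × 13 = 104. M₁ = 13, y₁ ≡ 5 mod 8. M₂ = 8, y₂ ≡ 5 mod 13. y = 3×13×5 + 8×8×5 ≡ 99 mod 104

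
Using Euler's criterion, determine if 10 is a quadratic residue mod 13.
By Euler's criterion: 10^{6} ≡ 1 mod 13. Since this equals 1, 10 is a QR.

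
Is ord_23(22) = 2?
Powers of 22 mod 23: 22^1≡22, 22^2≡1. First k with 22^k≡1 is k=2. Yes, ord_23(22) = 2.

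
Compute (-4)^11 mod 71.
By repeated squaring (mod 71): (-4)^{1}≡67, (-4)^{2}≡16, (-4)^{4}≡43, (-4)^{8}≡3. Then (-4)^{11} = (-4)^{8+2+1} ≡ 3 × 16 × 67 ≡ 21 (mod 71)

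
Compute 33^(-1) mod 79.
Since 79 is prime, by Fermat 33^(-1) ≡ 33^{77} ≡ 12 mod 79. Verify: 33 × 12 = 396 ≡ 1 mod 79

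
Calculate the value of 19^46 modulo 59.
By repeated squaring (mod 59): 19^{1}≡19, 19^{2}≡7, 19^{4}≡49, 19^{8}≡41, 19^{16}≡29, 19^{32}≡15. Then 19^{46} = 19^{32+8+4+2} ≡ 15 × 41 × 49 × 7 ≡ 20 (mod 59)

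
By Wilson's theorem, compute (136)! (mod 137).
By Wilson's theorem, (136)! ≡ -1 ≡ 136 (mod 137)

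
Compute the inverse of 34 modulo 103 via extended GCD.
Extended GCD: 34(-3) + 103(1) = 1. So 34^(-1) ≡ -3 ≡ 100 (mod 103). Verify: 34 × 100 = 3400 ≡ 1 (mod 103)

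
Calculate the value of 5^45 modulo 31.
Using Fermat: 5^{30} ≡ 1 (mod 31). 45 ≡ 15 (mod 30). So 5^{45} ≡ 5^{15} ≡ 1 (mod 31)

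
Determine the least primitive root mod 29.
g = 2. For each prime q|28: 2^{14}≡28, 2^{4}≡16, none ≡ 1, so ord_29(2) = 28 and 2 is a primitive root.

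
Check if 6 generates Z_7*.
6^{2} ≡ 1 (mod 7) and 2 < 6, so ord_7(6) = 2 ≠ 6 and 6 is not a primitive root.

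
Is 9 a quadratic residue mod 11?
By Euler's criterion: 9^{5} ≡ 1 (mod 11). Since this equals 1, 9 is a QR.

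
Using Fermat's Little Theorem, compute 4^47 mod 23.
By Fermat: 4^{22} ≡ 1 (mod 23). 47 = 2×22 + 3. So 4^{47} ≡ 4^{3} ≡ 18 (mod 23)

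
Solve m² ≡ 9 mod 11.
The square roots of 9 mod 11 are 3 and 8. Verify: 3² = 9 ≡ 9 mod 11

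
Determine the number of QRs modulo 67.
For prime 67, there are (p-1)/2 = (67-1)/2 = 33 quadratic residues (excluding 0).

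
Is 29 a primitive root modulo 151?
29^{25} ≡ 1 (mod 151) and 25 < 150, so ord_151(29) = 25 ≠ 150 and 29 is not a primitive root.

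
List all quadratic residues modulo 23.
Squares in Z_23*: {1, 2, 3, 4, 6, 8, 9, 12, 13, 16, 18}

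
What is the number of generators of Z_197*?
Number of primitive roots mod 197 = φ(p-1) = φ(196) = 84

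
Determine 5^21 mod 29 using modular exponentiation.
By repeated squaring mod 29: 5^{1}≡5, 5^{2}≡25, 5^{4}≡16, 5^{8}≡24, 5^{16}≡25. Then 5^{21} = 5^{16+4+1} ≡ 25 × 16 × 5 ≡ 28 mod 29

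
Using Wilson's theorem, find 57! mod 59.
(58)! = (57)! × (58) ≡ -1 (mod 59). So (57)! ≡ -1 × (58)^(-1) ≡ (-1)×(-1) = 1 (mod 59)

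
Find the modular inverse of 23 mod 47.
Since 47 is prime, by Fermat 23^(-1) ≡ 23^{45} ≡ 45 (mod 47). Verify: 23 × 45 = 1035 ≡ 1 (mod 47)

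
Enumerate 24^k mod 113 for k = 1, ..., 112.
24^1, 24^2, ..., 24^{112} mod 113: [24, 11, 38, 8, 79, 88, 78, 64, 67, 26, 59, 60, 84, 95, 20, 28, 107, 82, 47, 111, 65, 91, 37, 97, 68, 50, 70, 98, 92, 61, 108, 106, 58, 36, 73, 57, 12, 62, 19, 4, 96, 44, 39, 32, 90, 13, 86, 30, 42, 104, 10, 14, 110, 41, 80, 112, 89, 102, 75, 105, 34, 25, 35, 49, 46, 87, 54, 53, 29, 18, 93, 85, 6, 31, 66, 2, 48, 22, 76, 16, 45, 63, 43, 15, 21, 52, 5, 7, 55, 77, 40, 56, 101, 51, 94, 109, 17, 69, 74, 81, 23, 100, 27, 83, 71, 9, 103, 99, 3, 72, 33, 1]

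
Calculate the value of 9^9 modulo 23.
By repeated squaring mod 23: 9^{1}≡9, 9^{2}≡12, 9^{4}≡6, 9^{8}≡13. Then 9^{9} = 9^{8+1} ≡ 13 × 9 ≡ 2 mod 23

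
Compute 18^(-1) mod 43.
Since 43 is prime, by Fermat 18^(-1) ≡ 18^{41} ≡ 12 mod 43. Verify: 18 × 12 = 216 ≡ 1 mod 43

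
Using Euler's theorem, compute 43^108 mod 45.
By Euler: 43^{24} ≡ 1 mod 45 since gcd(43, 45) = 1. 108 = 4×24 + 12. So 43^{108} ≡ 43^{12} ≡ 1 mod 45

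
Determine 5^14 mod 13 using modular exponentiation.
Using Fermat: 5^{12} ≡ 1 (mod 13). 14 ≡ 2 (mod 12). So 5^{14} ≡ 5^{2} ≡ 12 (mod 13)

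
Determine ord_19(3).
Powers of 3 mod 19: 3^1≡3, 3^2≡9, 3^3≡8, 3^4≡5, 3^5≡15, 3^6≡7, 3^7≡2, 3^8≡6, 3^9≡18, 3^10≡16, 3^11≡10, 3^12≡11, 3^13≡14, 3^14≡4, 3^15≡12, 3^16≡17, 3^17≡13, 3^18≡1. So the order of 3 is 18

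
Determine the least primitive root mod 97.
g = 5. For each prime q|96: 5^{48}≡96, 5^{32}≡35, none ≡ 1, so ord_97(5) = 96 and 5 is a primitive root.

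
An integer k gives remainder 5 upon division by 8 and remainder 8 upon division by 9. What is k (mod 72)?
M = 8 × 9 = 72. M₁ = 9, y₁ ≡ 1 (mod 8). M₂ = 8, y₂ ≡ 8 (mod 9). k = 5×9×1 + 8×8×8 ≡ 53 (mod 72)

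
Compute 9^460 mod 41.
Using Fermat: 9^{40} ≡ 1 mod 41. 460 ≡ 20 mod 40. So 9^{460} ≡ 9^{20} ≡ 1 mod 41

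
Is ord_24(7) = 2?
Powers of 7 mod 24: 7^1≡7, 7^2≡1. First k with 7^k≡1 is k=2. Yes, ord_24(7) = 2.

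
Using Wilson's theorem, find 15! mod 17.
(16)! = (15)! × (16) ≡ -1 mod 17. So (15)! ≡ -1 × (16)^(-1) ≡ (-1)×(-1) = 1 mod 17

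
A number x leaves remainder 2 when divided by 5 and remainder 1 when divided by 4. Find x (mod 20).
M = 5 × 4 = 20. M₁ = 4, y₁ ≡ 4 (mod 5). M₂ = 5, y₂ ≡ 1 (mod 4). x = 2×4×4 + 1×5×1 ≡ 17 (mod 20)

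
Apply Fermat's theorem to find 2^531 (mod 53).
By Fermat: 2^{52} ≡ 1 (mod 53). 531 ≡ 11 (mod 52). So 2^{531} ≡ 2^{11} ≡ 34 (mod 53)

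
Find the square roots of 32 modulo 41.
The square roots of 32 mod 41 are 14 and 27. Verify: 14² = 196 ≡ 32 mod 41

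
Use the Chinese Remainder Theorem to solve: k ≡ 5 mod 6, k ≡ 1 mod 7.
M = 6 × 7 = 42. M₁ = 7, y₁ ≡ 1 mod 6. M₂ = 6, y₂ ≡ 6 mod 7. k = 5×7×1 + 1×6×6 ≡ 29 mod 42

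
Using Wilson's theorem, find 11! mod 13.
(12)! = (11)! × (12) ≡ -1 mod 13. So (11)! ≡ -1 × (12)^(-1) ≡ (-1)×(-1) = 1 mod 13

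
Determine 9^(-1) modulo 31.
Since 31 is prime, by Fermat 9^(-1) ≡ 9^{29} ≡ 7 (mod 31). Verify: 9 × 7 = 63 ≡ 1 (mod 31)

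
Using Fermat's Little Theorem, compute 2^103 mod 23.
By Fermat: 2^{22} ≡ 1 (mod 23). 103 = 4×22 + 15. So 2^{103} ≡ 2^{15} ≡ 16 (mod 23)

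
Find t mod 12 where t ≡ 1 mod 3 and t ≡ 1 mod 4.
M = 3 × 4 = 12. M₁ = 4, y₁ ≡ 1 mod 3. M₂ = 3, y₂ ≡ 3 mod 4. t = 1×4×1 + 1×3×3 ≡ 1 mod 12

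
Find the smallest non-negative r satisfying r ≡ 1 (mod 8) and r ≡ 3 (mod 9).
M = 8 × 9 = 72. M₁ = 9, y₁ ≡ 1 (mod 8). M₂ = 8, y₂ ≡ 8 (mod 9). r = 1×9×1 + 3×8×8 ≡ 57 (mod 72)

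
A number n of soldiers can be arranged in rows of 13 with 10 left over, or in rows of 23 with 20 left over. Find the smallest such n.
M = 13 × 23 = 299. M₁ = 23, y₁ ≡ 4 (mod 13). M₂ = 13, y₂ ≡ 16 (mod 23). n = 10×23×4 + 20×13×16 ≡ 296 (mod 299)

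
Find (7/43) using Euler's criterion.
(7/43) = 7^{21} mod 43 = -1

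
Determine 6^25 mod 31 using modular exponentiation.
By repeated squaring (mod 31): 6^{1}≡6, 6^{2}≡5, 6^{4}≡25, 6^{8}≡5, 6^{16}≡25. Then 6^{25} = 6^{16+8+1} ≡ 25 × 5 × 6 ≡ 6 (mod 31)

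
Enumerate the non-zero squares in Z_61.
Squares in Z_61*: {1, 3, 4, 5, 9, 12, 13, 14, 15, 16, 19, 20, 22, 25, 27, 34, 36, 39, 41, 42, 45, 46, 47, 48, 49, 52, 56, 57, 58, 60}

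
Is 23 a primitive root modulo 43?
23^{21} ≡ 1 mod 43 and 21 < 42, so ord_43(23) = 21 ≠ 42 and 23 is not a primitive root.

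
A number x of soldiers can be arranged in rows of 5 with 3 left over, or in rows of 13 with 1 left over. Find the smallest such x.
M = 5 × 13 = 65. M₁ = 13, y₁ ≡ 2 (mod 5). M₂ = 5, y₂ ≡ 8 (mod 13). x = 3×13×2 + 1×5×8 ≡ 53 (mod 65)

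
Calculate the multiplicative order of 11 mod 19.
Powers of 11 mod 19: 11^1≡11, 11^2≡7, 11^3≡1. So the order of 11 is 3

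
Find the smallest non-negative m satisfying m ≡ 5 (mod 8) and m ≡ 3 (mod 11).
M = 8 × 11 = 88. M₁ = 11, y₁ ≡ 3 (mod 8). M₂ = 8, y₂ ≡ 7 (mod 11). m = 5×11×3 + 3×8×7 ≡ 69 (mod 88)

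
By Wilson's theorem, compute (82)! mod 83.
By Wilson's theorem, (82)! ≡ -1 ≡ 82 mod 83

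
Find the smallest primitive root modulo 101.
g = 2. For each prime q|100: 2^{50}≡100, 2^{20}≡95, none ≡ 1, so ord_101(2) = 100 and 2 is a primitive root.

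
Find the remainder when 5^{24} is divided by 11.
By Fermat: 5^{10} ≡ 1 mod 11. 24 = 2×10 + 4. So 5^{24} ≡ 5^{4} ≡ 9 mod 11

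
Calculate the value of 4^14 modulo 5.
Using Fermat: 4^{4} ≡ 1 (mod 5). 14 ≡ 2 (mod 4). So 4^{14} ≡ 4^{2} ≡ 1 (mod 5)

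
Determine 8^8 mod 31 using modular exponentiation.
By repeated squaring mod 31: 8^{1}≡8, 8^{2}≡2, 8^{4}≡4, 8^{8}≡16. So 8^{8} ≡ 16 mod 31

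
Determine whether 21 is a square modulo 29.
By Euler's criterion: 21^{14} ≡ 28 (mod 29). Since this equals -1 (≡ 28), 21 is not a QR.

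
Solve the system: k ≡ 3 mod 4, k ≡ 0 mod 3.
M = 4 × 3 = 12. M₁ = 3, y₁ ≡ 3 mod 4. M₂ = 4, y₂ ≡ 1 mod 3. k = 3×3×3 + 0×4×1 ≡ 3 mod 12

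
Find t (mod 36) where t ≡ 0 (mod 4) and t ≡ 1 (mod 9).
M = 4 × 9 = 36. M₁ = 9, y₁ ≡ 1 (mod 4). M₂ = 4, y₂ ≡ 7 (mod 9). t = 0×9×1 + 1×4×7 ≡ 28 (mod 36)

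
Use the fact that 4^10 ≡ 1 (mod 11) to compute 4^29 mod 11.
By Fermat: 4^{10} ≡ 1 (mod 11). 29 = 2×10 + 9. So 4^{29} ≡ 4^{9} ≡ 3 (mod 11)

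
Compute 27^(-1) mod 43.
Since 43 is prime, by Fermat 27^(-1) ≡ 27^{41} ≡ 8 mod 43. Verify: 27 × 8 = 216 ≡ 1 mod 43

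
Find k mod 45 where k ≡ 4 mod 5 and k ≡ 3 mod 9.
M = 5 × 9 = 45. M₁ = 9, y₁ ≡ 4 mod 5. M₂ = 5, y₂ ≡ 2 mod 9. k = 4×9×4 + 3×5×2 ≡ 39 mod 45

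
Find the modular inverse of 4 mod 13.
Since 13 is prime, by Fermat 4^(-1) ≡ 4^{11} ≡ 10 (mod 13). Verify: 4 × 10 = 40 ≡ 1 (mod 13)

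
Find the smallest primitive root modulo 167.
g = 5. For each prime q|166: 5^{83}≡166, 5^{2}≡25, none ≡ 1, so ord_167(5) = 166 and 5 is a primitive root.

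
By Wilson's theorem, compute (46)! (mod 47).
By Wilson's theorem, (46)! ≡ -1 ≡ 46 (mod 47)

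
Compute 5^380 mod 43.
Using Fermat: 5^{42} ≡ 1 mod 43. 380 ≡ 2 mod 42. So 5^{380} ≡ 5^{2} ≡ 25 mod 43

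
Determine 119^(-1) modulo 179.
Since 179 is prime, by Fermat 119^(-1) ≡ 119^{177} ≡ 176 (mod 179). Verify: 119 × 176 = 20944 ≡ 1 (mod 179)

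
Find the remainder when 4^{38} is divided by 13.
By Fermat: 4^{12} ≡ 1 mod 13. 38 = 3×12 + 2. So 4^{38} ≡ 4^{2} ≡ 3 mod 13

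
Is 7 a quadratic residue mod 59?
By Euler's criterion: 7^{29} ≡ 1 (mod 59). Since this equals 1, 7 is a QR.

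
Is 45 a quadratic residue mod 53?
By Euler's criterion: 45^{26} ≡ 52 mod 53. Since this equals -1 (≡ 52), 45 is not a QR.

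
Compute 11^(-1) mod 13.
Since 13 is prime, by Fermat 11^(-1) ≡ 11^{11} ≡ 6 mod 13. Verify: 11 × 6 = 66 ≡ 1 mod 13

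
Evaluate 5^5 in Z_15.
By repeated squaring mod 15: 5^{1}≡5, 5^{2}≡10, 5^{4}≡10. Then 5^{5} = 5^{4+1} ≡ 10 × 5 ≡ 5 mod 15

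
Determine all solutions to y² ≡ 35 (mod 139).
The square roots of 35 mod 139 are 69 and 70. Verify: 69² = 4761 ≡ 35 (mod 139)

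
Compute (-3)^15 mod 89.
By repeated squaring mod 89: (-3)^{1}≡86, (-3)^{2}≡9, (-3)^{4}≡81, (-3)^{8}≡64. Then (-3)^{15} = (-3)^{8+4+2+1} ≡ 64 × 81 × 9 × 86 ≡ 29 mod 89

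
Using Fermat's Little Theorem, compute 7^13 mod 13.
By Fermat: 7^{12} ≡ 1 mod 13. So 7^{13} = 7^{12} · 7^{1} ≡ 7^{1} ≡ 7 mod 13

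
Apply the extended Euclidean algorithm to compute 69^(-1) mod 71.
Extended GCD: 69(35) + 71(-34) = 1. So 69^(-1) ≡ 35 (mod 71). Verify: 69 × 35 = 2415 ≡ 1 (mod 71)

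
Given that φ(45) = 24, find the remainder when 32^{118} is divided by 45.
By Euler: 32^{24} ≡ 1 mod 45 since gcd(32, 45) = 1. 118 = 4×24 + 22. So 32^{118} ≡ 32^{22} ≡ 4 mod 45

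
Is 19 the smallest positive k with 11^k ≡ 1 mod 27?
Powers of 11 mod 27: 11^1≡11, 11^2≡13, 11^3≡8, 11^4≡7, 11^5≡23, 11^6≡10, 11^7≡2, 11^8≡22, 11^9≡26, 11^10≡16, 11^11≡14, 11^12≡19, 11^13≡20, 11^14≡4, 11^15≡17, 11^16≡25, 11^17≡5, 11^18≡1. Already 11^18≡1, so the order is 18 < 19. No, the actual order is 18.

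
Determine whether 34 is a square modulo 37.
By Euler's criterion: 34^{18} ≡ 1 mod 37. Since this equals 1, 34 is a QR.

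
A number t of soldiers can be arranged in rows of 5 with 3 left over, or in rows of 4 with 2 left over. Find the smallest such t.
M = 5 × 4 = 20. M₁ = 4, y₁ ≡ 4 mod 5. M₂ = 5, y₂ ≡ 1 mod 4. t = 3×4×4 + 2×5×1 ≡ 18 mod 20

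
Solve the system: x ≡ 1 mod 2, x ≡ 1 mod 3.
M = 2 × 3 = 6. M₁ = 3, y₁ ≡ 1 mod 2. M₂ = 2, y₂ ≡ 2 mod 3. x = 1×3×1 + 1×2×2 ≡ 1 mod 6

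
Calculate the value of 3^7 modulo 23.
By repeated squaring (mod 23): 3^{1}≡3, 3^{2}≡9, 3^{4}≡12. Then 3^{7} = 3^{4+2+1} ≡ 12 × 9 × 3 ≡ 2 (mod 23)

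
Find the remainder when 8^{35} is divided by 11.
By Fermat: 8^{10} ≡ 1 (mod 11). 35 = 3×10 + 5. So 8^{35} ≡ 8^{5} ≡ 10 (mod 11)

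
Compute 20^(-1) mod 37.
Since 37 is prime, by Fermat 20^(-1) ≡ 20^{35} ≡ 13 mod 37. Verify: 20 × 13 = 260 ≡ 1 mod 37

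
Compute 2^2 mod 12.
2^{2} = 4 ≡ 4 mod 12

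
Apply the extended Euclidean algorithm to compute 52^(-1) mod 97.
Extended GCD: 52(28) + 97(-15) = 1. So 52^(-1) ≡ 28 mod 97. Verify: 52 × 28 = 1456 ≡ 1 mod 97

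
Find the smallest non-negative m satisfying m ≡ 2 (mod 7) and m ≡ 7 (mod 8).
M = 7 × 8 = 56. M₁ = 8, y₁ ≡ 1 (mod 7). M₂ = 7, y₂ ≡ 7 (mod 8). m = 2×8×1 + 7×7×7 ≡ 23 (mod 56)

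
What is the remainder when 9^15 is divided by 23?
By repeated squaring (mod 23): 9^{1}≡9, 9^{2}≡12, 9^{4}≡6, 9^{8}≡13. Then 9^{15} = 9^{8+4+2+1} ≡ 13 × 6 × 12 × 9 ≡ 6 (mod 23)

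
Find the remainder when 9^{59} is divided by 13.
By Fermat: 9^{12} ≡ 1 (mod 13). 59 = 4×12 + 11. So 9^{59} ≡ 9^{11} ≡ 3 (mod 13)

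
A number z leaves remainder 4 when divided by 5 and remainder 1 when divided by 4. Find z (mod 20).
M = 5 × 4 = 20. M₁ = 4, y₁ ≡ 4 (mod 5). M₂ = 5, y₂ ≡ 1 (mod 4). z = 4×4×4 + 1×5×1 ≡ 9 (mod 20)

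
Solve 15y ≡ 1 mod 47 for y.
Since 47 is prime, by Fermat 15^(-1) ≡ 15^{45} ≡ 22 mod 47. Verify: 15 × 22 = 330 ≡ 1 mod 47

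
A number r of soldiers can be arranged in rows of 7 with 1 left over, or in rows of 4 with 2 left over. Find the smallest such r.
M = 7 × 4 = 28. M₁ = 4, y₁ ≡ 2 mod 7. M₂ = 7, y₂ ≡ 3 mod 4. r = 1×4×2 + 2×7×3 ≡ 22 mod 28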